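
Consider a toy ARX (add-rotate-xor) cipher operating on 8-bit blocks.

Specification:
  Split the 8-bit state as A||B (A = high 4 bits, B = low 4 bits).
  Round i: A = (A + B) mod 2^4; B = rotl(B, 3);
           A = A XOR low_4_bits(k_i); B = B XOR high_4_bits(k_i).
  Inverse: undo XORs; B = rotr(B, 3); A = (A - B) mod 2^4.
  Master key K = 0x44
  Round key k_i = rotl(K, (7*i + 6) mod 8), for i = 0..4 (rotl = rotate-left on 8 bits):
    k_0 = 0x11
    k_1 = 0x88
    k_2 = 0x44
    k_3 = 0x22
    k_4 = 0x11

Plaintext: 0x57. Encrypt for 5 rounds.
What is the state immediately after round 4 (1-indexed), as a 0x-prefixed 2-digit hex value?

0x07

s_0 = plaintext = 0x57
s_1 = Round(s_0, k_0) = 0xDA
s_2 = Round(s_1, k_1) = 0xFD
s_3 = Round(s_2, k_2) = 0x8A
s_4 = Round(s_3, k_3) = 0x07
s_5 = Round(s_4, k_4) = 0x6A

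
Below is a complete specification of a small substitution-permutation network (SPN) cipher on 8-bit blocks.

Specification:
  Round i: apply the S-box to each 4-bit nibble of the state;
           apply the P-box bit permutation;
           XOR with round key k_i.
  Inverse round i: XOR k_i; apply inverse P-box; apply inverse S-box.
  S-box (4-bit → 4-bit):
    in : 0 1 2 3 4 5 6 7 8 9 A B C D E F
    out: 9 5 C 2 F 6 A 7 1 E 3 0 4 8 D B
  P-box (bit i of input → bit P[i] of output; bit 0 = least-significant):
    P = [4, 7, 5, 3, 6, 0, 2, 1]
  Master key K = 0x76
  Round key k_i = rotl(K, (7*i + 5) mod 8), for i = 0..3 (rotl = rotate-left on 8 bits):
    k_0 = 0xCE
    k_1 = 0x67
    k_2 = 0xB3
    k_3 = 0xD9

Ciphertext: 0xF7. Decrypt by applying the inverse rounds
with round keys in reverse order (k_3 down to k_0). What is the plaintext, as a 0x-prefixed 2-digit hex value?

s_0 = ciphertext = 0xF7
s_1 = InvRound(s_0, k_3) = 0x22
s_2 = InvRound(s_1, k_2) = 0x3A
s_3 = InvRound(s_2, k_1) = 0x70
s_4 = InvRound(s_3, k_0) = 0x24

0x24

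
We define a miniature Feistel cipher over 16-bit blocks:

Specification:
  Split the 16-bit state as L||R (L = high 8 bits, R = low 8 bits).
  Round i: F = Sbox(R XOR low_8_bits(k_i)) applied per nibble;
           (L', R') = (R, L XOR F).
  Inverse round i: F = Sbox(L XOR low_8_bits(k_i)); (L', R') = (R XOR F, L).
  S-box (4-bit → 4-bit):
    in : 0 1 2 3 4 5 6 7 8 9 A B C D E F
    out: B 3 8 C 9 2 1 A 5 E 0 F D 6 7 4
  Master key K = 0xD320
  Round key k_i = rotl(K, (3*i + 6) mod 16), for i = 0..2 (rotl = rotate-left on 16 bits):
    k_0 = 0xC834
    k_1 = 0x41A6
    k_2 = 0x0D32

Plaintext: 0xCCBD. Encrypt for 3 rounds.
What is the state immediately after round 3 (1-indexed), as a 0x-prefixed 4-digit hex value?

0x7403

s_0 = plaintext = 0xCCBD
s_1 = Round(s_0, k_0) = 0xBD92
s_2 = Round(s_1, k_1) = 0x9274
s_3 = Round(s_2, k_2) = 0x7403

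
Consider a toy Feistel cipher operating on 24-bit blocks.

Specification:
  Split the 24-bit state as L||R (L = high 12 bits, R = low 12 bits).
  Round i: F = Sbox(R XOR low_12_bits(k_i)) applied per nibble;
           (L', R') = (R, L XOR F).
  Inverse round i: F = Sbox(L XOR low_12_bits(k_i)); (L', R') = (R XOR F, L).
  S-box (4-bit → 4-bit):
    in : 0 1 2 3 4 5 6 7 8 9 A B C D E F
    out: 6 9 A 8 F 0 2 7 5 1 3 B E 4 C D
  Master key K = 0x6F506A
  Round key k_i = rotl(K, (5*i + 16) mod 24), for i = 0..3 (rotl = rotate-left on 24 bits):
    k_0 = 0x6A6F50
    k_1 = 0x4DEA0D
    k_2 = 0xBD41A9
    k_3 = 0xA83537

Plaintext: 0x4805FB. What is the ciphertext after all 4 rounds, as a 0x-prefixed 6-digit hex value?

s_0 = plaintext = 0x4805FB
s_1 = Round(s_0, k_0) = 0x5FB7BB
s_2 = Round(s_1, k_1) = 0x7BB149
s_3 = Round(s_2, k_2) = 0x14917D
s_4 = Round(s_3, k_3) = 0x17DEBA

0x17DEBA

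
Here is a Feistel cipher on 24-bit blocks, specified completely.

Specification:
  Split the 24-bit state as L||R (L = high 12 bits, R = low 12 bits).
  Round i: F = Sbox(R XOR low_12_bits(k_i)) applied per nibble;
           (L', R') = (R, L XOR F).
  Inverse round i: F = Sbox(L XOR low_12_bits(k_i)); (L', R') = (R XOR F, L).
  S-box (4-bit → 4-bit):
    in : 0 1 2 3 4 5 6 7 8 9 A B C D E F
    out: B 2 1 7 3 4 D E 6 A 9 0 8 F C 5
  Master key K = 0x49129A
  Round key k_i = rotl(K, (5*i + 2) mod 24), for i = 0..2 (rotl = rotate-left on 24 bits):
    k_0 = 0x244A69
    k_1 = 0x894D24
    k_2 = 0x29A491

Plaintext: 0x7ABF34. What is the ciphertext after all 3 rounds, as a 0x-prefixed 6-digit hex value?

0x3BFDF8

s_0 = plaintext = 0x7ABF34
s_1 = Round(s_0, k_0) = 0xF343E4
s_2 = Round(s_1, k_1) = 0x3E43BF
s_3 = Round(s_2, k_2) = 0x3BFDF8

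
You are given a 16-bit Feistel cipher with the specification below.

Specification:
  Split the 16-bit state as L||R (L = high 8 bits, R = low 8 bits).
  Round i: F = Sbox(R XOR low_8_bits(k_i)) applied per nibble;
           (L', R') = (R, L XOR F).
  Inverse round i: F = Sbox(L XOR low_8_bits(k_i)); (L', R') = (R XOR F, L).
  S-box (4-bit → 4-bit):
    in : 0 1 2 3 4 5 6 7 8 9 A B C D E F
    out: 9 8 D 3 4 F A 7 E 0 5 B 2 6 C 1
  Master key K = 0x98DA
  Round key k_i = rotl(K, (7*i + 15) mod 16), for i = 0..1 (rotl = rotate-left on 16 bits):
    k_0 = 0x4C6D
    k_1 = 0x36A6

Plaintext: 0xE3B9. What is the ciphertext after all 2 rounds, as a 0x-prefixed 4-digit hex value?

0x8761

s_0 = plaintext = 0xE3B9
s_1 = Round(s_0, k_0) = 0xB987
s_2 = Round(s_1, k_1) = 0x8761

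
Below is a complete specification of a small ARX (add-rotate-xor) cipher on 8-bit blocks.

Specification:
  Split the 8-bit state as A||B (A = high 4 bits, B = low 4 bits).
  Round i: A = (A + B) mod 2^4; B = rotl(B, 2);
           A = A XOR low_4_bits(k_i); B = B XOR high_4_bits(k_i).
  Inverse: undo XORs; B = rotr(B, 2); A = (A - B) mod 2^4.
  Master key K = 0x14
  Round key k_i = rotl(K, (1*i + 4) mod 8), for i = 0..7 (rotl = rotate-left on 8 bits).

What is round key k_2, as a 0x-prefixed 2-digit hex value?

0x05

K = 0x14
k_0 = rotl(K, (1*0+4) mod 8) = rotl(K, 4) = 0x41
k_1 = rotl(K, (1*1+4) mod 8) = rotl(K, 5) = 0x82
k_2 = rotl(K, (1*2+4) mod 8) = rotl(K, 6) = 0x05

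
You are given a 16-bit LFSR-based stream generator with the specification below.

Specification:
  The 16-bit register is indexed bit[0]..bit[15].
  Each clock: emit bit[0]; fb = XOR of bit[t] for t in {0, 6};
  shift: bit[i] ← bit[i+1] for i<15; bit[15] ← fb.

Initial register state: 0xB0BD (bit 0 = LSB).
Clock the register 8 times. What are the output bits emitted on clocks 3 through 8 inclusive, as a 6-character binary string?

111101

reg_0 = 0xB0BD
clock 1: out=1, reg = 0xD85E
clock 2: out=0, reg = 0xEC2F
clock 3: out=1, reg = 0xF617
clock 4: out=1, reg = 0xFB0B
clock 5: out=1, reg = 0xFD85
clock 6: out=1, reg = 0xFEC2
clock 7: out=0, reg = 0xFF61
clock 8: out=1, reg = 0x7FB0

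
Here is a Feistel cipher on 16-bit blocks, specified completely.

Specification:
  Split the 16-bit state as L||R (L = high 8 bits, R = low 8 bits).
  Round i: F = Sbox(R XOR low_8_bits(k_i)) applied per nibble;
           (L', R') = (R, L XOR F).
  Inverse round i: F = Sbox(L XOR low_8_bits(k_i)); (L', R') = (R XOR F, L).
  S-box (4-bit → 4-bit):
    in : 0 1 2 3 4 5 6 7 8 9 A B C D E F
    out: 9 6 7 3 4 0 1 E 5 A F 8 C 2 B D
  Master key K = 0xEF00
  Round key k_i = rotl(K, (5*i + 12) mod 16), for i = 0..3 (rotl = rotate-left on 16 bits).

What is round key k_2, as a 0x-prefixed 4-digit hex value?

0xC03B

K = 0xEF00
k_0 = rotl(K, (5*0+12) mod 16) = rotl(K, 12) = 0x0EF0
k_1 = rotl(K, (5*1+12) mod 16) = rotl(K, 1) = 0xDE01
k_2 = rotl(K, (5*2+12) mod 16) = rotl(K, 6) = 0xC03B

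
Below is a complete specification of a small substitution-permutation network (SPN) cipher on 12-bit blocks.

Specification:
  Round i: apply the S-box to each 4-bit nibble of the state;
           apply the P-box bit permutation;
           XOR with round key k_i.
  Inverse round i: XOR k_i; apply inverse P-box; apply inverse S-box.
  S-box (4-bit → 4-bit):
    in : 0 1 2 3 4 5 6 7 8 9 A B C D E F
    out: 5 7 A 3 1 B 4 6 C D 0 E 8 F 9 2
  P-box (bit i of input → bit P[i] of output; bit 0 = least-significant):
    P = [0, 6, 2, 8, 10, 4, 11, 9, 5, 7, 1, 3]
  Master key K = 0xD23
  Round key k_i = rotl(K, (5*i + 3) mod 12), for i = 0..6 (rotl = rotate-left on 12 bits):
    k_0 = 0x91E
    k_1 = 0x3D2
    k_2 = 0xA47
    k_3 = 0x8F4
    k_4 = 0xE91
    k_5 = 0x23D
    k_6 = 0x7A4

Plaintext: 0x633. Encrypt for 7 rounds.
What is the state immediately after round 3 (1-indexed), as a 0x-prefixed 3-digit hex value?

s_0 = plaintext = 0x633
s_1 = Round(s_0, k_0) = 0xD4D
s_2 = Round(s_1, k_1) = 0x63D
s_3 = Round(s_2, k_2) = 0xF10
s_4 = Round(s_3, k_3) = 0x461
s_5 = Round(s_4, k_4) = 0x6F4
s_6 = Round(s_5, k_5) = 0x22E
s_7 = Round(s_6, k_6) = 0x43D

0xF10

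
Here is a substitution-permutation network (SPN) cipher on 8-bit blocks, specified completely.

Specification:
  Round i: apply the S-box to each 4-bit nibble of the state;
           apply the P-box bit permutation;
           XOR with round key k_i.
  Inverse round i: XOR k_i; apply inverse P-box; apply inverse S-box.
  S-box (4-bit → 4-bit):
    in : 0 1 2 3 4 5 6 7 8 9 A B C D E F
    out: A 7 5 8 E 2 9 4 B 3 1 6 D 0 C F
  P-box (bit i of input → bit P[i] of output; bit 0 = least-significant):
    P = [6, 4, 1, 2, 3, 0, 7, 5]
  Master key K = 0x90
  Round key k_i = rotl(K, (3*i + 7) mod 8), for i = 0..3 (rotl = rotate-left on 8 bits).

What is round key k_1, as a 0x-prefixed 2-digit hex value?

K = 0x90
k_0 = rotl(K, (3*0+7) mod 8) = rotl(K, 7) = 0x48
k_1 = rotl(K, (3*1+7) mod 8) = rotl(K, 2) = 0x42

0x42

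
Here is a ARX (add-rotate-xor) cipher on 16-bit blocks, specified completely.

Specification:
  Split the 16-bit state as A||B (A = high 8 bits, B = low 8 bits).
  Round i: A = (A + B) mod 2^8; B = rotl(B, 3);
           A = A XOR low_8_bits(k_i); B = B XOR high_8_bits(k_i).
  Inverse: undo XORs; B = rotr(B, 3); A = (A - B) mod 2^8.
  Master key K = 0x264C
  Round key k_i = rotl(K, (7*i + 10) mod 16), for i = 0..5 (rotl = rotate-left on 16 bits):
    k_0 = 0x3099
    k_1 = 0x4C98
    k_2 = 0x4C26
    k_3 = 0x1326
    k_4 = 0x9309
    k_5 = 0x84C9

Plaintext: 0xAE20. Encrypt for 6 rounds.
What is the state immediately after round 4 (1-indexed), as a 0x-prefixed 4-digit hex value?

s_0 = plaintext = 0xAE20
s_1 = Round(s_0, k_0) = 0x5731
s_2 = Round(s_1, k_1) = 0x10C5
s_3 = Round(s_2, k_2) = 0xF362
s_4 = Round(s_3, k_3) = 0x7300
s_5 = Round(s_4, k_4) = 0x7A93
s_6 = Round(s_5, k_5) = 0xC418

0x7300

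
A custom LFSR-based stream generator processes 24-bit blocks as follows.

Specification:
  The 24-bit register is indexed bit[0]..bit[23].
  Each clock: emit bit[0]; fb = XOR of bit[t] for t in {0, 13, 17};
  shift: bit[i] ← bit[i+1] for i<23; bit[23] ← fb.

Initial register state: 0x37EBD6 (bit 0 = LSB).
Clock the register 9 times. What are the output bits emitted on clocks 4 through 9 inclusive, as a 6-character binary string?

010111

reg_0 = 0x37EBD6
clock 1: out=0, reg = 0x1BF5EB
clock 2: out=1, reg = 0x8DFAF5
clock 3: out=1, reg = 0x46FD7A
clock 4: out=0, reg = 0x237EBD
clock 5: out=1, reg = 0x91BF5E
clock 6: out=0, reg = 0xC8DFAF
clock 7: out=1, reg = 0xE46FD7
clock 8: out=1, reg = 0x7237EB
clock 9: out=1, reg = 0xB91BF5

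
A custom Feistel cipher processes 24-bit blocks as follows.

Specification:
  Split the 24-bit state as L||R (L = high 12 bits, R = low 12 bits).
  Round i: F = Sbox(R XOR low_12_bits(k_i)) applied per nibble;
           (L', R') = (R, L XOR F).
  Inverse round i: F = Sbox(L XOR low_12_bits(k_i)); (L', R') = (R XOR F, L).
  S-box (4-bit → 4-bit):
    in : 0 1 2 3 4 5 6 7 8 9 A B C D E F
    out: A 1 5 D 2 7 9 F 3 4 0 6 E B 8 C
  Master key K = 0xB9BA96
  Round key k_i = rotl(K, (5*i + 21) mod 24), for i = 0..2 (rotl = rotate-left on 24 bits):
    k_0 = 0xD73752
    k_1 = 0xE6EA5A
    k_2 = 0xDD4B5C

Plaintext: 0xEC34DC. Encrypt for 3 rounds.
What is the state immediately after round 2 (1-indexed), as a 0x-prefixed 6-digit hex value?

s_0 = plaintext = 0xEC34DC
s_1 = Round(s_0, k_0) = 0x4DC3FB
s_2 = Round(s_1, k_1) = 0x3FB0DD
s_3 = Round(s_2, k_2) = 0x0DD5CA

0x3FB0DD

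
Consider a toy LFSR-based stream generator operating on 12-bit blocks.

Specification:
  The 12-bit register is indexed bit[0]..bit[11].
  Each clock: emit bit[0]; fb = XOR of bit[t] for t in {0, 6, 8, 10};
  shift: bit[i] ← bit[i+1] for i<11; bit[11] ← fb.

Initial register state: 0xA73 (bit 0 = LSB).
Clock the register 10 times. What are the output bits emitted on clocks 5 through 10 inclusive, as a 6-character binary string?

111001

reg_0 = 0xA73
clock 1: out=1, reg = 0x539
clock 2: out=1, reg = 0xA9C
clock 3: out=0, reg = 0x54E
clock 4: out=0, reg = 0xAA7
clock 5: out=1, reg = 0xD53
clock 6: out=1, reg = 0x6A9
clock 7: out=1, reg = 0x354
clock 8: out=0, reg = 0x1AA
clock 9: out=0, reg = 0x8D5
clock 10: out=1, reg = 0x46A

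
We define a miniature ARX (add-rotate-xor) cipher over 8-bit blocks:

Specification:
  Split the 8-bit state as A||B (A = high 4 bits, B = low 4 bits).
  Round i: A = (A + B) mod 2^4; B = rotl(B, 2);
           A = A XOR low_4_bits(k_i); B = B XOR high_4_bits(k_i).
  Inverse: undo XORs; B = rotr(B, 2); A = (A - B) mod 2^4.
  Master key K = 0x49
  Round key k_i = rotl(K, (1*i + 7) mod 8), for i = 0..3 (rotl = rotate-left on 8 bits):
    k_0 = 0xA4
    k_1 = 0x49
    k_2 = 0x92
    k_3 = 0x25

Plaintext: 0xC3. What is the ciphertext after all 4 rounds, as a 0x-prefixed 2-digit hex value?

s_0 = plaintext = 0xC3
s_1 = Round(s_0, k_0) = 0xB6
s_2 = Round(s_1, k_1) = 0x8D
s_3 = Round(s_2, k_2) = 0x7E
s_4 = Round(s_3, k_3) = 0x09

0x09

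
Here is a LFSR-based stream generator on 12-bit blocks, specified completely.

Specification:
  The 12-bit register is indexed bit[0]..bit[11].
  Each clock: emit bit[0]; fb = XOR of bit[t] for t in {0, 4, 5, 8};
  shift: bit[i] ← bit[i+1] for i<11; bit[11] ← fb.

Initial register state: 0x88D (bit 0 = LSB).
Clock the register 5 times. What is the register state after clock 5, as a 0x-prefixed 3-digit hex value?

reg_0 = 0x88D
clock 1: out=1, reg = 0xC46
clock 2: out=0, reg = 0x623
clock 3: out=1, reg = 0x311
clock 4: out=1, reg = 0x988
clock 5: out=0, reg = 0xCC4

0xCC4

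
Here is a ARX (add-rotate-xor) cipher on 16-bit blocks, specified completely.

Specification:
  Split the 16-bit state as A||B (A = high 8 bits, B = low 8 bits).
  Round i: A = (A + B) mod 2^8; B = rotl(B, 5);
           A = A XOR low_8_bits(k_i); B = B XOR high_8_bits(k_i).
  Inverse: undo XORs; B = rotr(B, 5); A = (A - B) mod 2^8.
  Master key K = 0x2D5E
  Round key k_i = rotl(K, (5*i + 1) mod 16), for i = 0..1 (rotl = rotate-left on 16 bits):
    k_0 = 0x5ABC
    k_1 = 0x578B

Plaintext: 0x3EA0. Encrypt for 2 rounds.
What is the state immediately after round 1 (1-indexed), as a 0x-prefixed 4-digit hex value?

s_0 = plaintext = 0x3EA0
s_1 = Round(s_0, k_0) = 0x624E
s_2 = Round(s_1, k_1) = 0x3B9E

0x624E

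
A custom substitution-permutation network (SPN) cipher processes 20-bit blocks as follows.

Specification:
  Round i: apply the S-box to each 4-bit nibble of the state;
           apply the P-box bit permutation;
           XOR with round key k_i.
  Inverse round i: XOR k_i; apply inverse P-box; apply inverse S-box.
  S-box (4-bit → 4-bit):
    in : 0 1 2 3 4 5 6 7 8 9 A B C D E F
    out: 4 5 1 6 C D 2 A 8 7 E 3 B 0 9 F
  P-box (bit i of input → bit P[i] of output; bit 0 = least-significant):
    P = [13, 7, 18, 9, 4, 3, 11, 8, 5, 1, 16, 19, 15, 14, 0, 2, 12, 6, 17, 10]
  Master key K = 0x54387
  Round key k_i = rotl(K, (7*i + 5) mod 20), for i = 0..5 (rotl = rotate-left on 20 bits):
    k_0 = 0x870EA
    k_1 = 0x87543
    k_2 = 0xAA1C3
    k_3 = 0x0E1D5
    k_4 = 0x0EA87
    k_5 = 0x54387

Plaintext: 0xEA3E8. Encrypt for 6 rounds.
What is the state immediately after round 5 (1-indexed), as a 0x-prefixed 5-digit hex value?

0x2DCBA

s_0 = plaintext = 0xEA3E8
s_1 = Round(s_0, k_0) = 0x927FD
s_2 = Round(s_1, k_1) = 0x2EC19
s_3 = Round(s_2, k_2) = 0x61975
s_4 = Round(s_3, k_3) = 0x542BE
s_5 = Round(s_4, k_4) = 0x2DCBA
s_6 = Round(s_5, k_5) = 0x9513D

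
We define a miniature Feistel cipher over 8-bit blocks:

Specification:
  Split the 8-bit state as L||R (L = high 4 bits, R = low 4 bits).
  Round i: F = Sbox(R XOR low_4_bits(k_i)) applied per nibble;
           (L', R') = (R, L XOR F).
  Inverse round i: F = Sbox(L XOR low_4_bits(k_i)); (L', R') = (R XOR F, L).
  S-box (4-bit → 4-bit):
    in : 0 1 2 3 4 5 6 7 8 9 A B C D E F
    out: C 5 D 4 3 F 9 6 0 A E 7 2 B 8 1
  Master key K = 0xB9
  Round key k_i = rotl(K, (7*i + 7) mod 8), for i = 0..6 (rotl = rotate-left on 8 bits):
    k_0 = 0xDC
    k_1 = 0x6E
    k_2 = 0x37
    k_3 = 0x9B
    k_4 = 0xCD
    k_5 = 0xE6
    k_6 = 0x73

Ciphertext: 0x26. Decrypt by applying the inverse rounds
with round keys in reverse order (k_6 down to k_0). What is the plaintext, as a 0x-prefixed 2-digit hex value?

0xA9

s_0 = ciphertext = 0x26
s_1 = InvRound(s_0, k_6) = 0x32
s_2 = InvRound(s_1, k_5) = 0xD3
s_3 = InvRound(s_2, k_4) = 0xFD
s_4 = InvRound(s_3, k_3) = 0xEF
s_5 = InvRound(s_4, k_2) = 0x5E
s_6 = InvRound(s_5, k_1) = 0x95
s_7 = InvRound(s_6, k_0) = 0xA9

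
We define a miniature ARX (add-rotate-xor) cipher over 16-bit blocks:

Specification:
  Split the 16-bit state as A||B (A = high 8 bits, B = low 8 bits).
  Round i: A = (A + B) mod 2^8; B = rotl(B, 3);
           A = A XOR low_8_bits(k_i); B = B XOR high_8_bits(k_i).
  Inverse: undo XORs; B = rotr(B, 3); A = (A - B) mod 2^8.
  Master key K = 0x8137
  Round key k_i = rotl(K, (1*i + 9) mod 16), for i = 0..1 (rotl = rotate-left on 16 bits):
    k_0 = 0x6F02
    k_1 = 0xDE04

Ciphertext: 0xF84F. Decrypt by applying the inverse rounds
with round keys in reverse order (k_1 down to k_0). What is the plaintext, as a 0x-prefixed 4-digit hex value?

0x1DAB

s_0 = ciphertext = 0xF84F
s_1 = InvRound(s_0, k_1) = 0xCA32
s_2 = InvRound(s_1, k_0) = 0x1DAB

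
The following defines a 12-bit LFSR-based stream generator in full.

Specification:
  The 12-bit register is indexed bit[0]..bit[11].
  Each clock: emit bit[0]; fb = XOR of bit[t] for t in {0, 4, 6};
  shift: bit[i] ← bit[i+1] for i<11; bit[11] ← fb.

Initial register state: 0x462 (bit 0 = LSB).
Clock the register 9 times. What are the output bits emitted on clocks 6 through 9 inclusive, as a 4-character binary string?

reg_0 = 0x462
clock 1: out=0, reg = 0xA31
clock 2: out=1, reg = 0x518
clock 3: out=0, reg = 0xA8C
clock 4: out=0, reg = 0x546
clock 5: out=0, reg = 0xAA3
clock 6: out=1, reg = 0xD51
clock 7: out=1, reg = 0xEA8
clock 8: out=0, reg = 0x754
clock 9: out=0, reg = 0x3AA

1100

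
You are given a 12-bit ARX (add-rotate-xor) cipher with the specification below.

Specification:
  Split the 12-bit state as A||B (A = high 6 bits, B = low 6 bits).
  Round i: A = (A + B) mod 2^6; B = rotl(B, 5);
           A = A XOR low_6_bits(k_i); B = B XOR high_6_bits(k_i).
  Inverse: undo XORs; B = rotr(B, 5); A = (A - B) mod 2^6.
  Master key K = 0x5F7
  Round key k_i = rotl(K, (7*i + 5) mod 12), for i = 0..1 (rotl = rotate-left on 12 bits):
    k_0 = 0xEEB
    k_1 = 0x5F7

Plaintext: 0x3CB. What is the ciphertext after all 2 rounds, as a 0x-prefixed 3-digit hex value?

0xE18

s_0 = plaintext = 0x3CB
s_1 = Round(s_0, k_0) = 0xC5E
s_2 = Round(s_1, k_1) = 0xE18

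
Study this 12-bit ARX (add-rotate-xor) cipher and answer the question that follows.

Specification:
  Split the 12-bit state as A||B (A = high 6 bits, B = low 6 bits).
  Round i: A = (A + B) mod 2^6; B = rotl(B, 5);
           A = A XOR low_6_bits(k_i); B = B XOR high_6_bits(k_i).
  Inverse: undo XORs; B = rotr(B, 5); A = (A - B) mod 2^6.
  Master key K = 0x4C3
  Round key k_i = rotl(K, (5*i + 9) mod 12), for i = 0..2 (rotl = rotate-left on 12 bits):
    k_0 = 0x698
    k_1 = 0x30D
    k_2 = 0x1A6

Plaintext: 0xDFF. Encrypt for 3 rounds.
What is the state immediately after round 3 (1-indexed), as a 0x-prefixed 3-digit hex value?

0xE99

s_0 = plaintext = 0xDFF
s_1 = Round(s_0, k_0) = 0xBA5
s_2 = Round(s_1, k_1) = 0x7BE
s_3 = Round(s_2, k_2) = 0xE99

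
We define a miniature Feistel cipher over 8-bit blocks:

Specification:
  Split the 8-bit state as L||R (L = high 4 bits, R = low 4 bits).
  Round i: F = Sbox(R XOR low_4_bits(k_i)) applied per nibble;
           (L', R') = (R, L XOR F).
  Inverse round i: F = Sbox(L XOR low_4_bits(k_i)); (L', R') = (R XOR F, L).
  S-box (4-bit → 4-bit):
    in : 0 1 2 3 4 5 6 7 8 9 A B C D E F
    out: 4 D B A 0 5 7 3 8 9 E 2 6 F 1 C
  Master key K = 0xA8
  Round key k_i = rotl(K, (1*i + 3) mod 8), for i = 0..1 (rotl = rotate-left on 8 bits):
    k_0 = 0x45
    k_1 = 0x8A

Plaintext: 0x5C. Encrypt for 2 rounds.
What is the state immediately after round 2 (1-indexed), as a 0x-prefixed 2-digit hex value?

0xCB

s_0 = plaintext = 0x5C
s_1 = Round(s_0, k_0) = 0xCC
s_2 = Round(s_1, k_1) = 0xCB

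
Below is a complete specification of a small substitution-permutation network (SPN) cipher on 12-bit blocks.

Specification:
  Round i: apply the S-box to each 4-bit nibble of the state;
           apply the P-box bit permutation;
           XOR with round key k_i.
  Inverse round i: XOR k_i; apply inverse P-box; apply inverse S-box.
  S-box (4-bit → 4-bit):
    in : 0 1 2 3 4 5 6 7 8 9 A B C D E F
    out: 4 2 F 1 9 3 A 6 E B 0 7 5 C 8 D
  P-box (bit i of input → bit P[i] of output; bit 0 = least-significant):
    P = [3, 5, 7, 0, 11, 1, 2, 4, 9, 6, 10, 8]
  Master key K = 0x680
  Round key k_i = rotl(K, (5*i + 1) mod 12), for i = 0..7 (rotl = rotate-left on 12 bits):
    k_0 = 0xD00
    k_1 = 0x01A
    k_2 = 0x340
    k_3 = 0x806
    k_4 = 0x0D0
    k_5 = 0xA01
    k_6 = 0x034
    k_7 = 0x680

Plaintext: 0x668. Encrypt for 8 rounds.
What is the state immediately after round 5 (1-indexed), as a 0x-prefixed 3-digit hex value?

s_0 = plaintext = 0x668
s_1 = Round(s_0, k_0) = 0xCF3
s_2 = Round(s_1, k_1) = 0xE06
s_3 = Round(s_2, k_2) = 0x265
s_4 = Round(s_3, k_3) = 0xF7C
s_5 = Round(s_4, k_4) = 0x75E
s_6 = Round(s_5, k_5) = 0x642
s_7 = Round(s_6, k_6) = 0x9CD
s_8 = Round(s_7, k_7) = 0xD45

0x75E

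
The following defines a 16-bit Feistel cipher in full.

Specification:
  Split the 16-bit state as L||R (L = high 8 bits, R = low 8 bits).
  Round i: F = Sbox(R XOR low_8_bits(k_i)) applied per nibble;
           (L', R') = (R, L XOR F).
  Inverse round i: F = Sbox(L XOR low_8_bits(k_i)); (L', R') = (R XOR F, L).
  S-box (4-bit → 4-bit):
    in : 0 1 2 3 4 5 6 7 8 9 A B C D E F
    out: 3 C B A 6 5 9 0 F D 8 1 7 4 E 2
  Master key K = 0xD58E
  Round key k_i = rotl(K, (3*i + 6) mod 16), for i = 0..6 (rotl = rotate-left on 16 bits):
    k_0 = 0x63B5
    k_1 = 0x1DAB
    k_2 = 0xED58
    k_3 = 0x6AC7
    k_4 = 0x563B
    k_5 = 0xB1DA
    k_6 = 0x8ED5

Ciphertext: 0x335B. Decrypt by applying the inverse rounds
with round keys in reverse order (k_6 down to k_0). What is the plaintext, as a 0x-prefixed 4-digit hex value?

s_0 = ciphertext = 0x335B
s_1 = InvRound(s_0, k_6) = 0xB233
s_2 = InvRound(s_1, k_5) = 0xACB2
s_3 = InvRound(s_2, k_4) = 0x62AC
s_4 = InvRound(s_3, k_3) = 0x2962
s_5 = InvRound(s_4, k_2) = 0x6E29
s_6 = InvRound(s_5, k_1) = 0x5C6E
s_7 = InvRound(s_6, k_0) = 0x835C

0x835C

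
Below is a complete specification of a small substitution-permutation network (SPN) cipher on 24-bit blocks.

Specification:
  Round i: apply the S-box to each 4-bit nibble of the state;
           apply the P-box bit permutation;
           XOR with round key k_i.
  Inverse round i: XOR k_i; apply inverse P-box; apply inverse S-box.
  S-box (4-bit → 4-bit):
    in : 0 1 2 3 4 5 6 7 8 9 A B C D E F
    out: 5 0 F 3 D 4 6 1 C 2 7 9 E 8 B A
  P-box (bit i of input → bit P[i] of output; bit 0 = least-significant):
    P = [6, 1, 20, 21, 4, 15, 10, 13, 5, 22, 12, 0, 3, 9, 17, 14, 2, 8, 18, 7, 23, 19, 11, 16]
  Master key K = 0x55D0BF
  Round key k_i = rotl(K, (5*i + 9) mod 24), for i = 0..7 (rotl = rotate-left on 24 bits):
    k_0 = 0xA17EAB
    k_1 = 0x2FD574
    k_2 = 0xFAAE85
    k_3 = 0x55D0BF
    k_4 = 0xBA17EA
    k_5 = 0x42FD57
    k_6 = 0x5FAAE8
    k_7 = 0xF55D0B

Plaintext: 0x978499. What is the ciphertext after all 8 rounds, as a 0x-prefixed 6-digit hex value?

s_0 = plaintext = 0x978499
s_1 = Round(s_0, k_0) = 0xABAE8C
s_2 = Round(s_1, k_1) = 0xD5FBDB
s_3 = Round(s_2, k_2) = 0xDFCCE4
s_4 = Round(s_3, k_3) = 0x26236E
s_5 = Round(s_4, k_4) = 0x55D880
s_6 = Round(s_5, k_5) = 0x568116
s_7 = Round(s_6, k_6) = 0x49E3EA
s_8 = Round(s_7, k_7) = 0x24B671

0x24B671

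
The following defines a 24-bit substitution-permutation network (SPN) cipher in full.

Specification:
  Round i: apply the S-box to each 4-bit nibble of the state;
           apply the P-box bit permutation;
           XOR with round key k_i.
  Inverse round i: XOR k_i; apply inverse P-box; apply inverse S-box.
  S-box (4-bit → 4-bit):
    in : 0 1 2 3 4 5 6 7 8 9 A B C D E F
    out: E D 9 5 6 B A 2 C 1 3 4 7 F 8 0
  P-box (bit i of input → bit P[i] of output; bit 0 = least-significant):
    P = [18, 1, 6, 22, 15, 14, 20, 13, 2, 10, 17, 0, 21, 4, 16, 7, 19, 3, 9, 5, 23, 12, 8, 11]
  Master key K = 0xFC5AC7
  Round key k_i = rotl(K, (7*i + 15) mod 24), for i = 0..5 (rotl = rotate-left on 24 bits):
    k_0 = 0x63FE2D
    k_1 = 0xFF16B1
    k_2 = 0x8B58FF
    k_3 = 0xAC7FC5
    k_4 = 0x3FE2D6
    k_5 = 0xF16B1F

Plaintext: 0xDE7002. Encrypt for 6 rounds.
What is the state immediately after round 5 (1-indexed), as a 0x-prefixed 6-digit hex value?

0x4723FB

s_0 = plaintext = 0xDE7002
s_1 = Round(s_0, k_0) = 0xB5831C
s_2 = Round(s_1, k_1) = 0xE0B75F
s_3 = Round(s_2, k_2) = 0x8AB6D7
s_4 = Round(s_3, k_3) = 0xB592CE
s_5 = Round(s_4, k_4) = 0x4723FB
s_6 = Round(s_5, k_5) = 0xD37AD3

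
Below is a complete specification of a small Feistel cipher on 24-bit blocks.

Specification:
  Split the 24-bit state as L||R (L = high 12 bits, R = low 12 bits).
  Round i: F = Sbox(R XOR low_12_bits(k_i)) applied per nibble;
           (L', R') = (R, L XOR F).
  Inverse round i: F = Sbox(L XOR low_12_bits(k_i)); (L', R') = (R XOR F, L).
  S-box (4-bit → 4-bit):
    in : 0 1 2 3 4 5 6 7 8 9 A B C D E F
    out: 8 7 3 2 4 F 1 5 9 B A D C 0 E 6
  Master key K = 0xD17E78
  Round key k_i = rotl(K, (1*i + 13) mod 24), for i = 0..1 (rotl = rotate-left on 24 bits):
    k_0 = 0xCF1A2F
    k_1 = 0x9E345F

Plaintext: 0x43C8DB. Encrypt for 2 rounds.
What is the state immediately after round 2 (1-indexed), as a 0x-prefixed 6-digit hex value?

s_0 = plaintext = 0x43C8DB
s_1 = Round(s_0, k_0) = 0x8DB758
s_2 = Round(s_1, k_1) = 0x758A5E

0x758A5E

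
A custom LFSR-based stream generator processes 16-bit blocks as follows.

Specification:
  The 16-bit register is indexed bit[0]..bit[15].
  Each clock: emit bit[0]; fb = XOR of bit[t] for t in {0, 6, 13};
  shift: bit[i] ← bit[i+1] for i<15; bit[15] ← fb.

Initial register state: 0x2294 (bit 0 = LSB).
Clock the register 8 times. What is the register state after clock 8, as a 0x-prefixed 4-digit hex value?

0x2722

reg_0 = 0x2294
clock 1: out=0, reg = 0x914A
clock 2: out=0, reg = 0xC8A5
clock 3: out=1, reg = 0xE452
clock 4: out=0, reg = 0x7229
clock 5: out=1, reg = 0x3914
clock 6: out=0, reg = 0x9C8A
clock 7: out=0, reg = 0x4E45
clock 8: out=1, reg = 0x2722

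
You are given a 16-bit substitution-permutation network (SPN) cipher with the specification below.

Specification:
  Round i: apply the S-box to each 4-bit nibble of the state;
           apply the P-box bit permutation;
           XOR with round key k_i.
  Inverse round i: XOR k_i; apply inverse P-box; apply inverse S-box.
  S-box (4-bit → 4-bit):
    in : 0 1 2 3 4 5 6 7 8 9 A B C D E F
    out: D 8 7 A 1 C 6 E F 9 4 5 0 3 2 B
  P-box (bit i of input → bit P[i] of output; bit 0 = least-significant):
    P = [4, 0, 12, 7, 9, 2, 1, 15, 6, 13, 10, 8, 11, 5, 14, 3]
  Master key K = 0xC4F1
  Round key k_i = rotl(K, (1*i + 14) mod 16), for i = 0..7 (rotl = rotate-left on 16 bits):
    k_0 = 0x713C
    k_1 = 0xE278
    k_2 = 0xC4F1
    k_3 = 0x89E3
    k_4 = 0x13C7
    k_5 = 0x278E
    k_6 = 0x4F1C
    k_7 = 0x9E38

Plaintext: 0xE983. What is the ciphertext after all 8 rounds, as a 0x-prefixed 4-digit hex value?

s_0 = plaintext = 0xE983
s_1 = Round(s_0, k_0) = 0xF2DB
s_2 = Round(s_1, k_1) = 0xDC04
s_3 = Round(s_2, k_2) = 0x4EC3
s_4 = Round(s_3, k_3) = 0xA162
s_5 = Round(s_4, k_4) = 0x42D0
s_6 = Round(s_5, k_5) = 0x195A
s_7 = Round(s_6, k_6) = 0xDE56
s_8 = Round(s_7, k_7) = 0x261B

0x261B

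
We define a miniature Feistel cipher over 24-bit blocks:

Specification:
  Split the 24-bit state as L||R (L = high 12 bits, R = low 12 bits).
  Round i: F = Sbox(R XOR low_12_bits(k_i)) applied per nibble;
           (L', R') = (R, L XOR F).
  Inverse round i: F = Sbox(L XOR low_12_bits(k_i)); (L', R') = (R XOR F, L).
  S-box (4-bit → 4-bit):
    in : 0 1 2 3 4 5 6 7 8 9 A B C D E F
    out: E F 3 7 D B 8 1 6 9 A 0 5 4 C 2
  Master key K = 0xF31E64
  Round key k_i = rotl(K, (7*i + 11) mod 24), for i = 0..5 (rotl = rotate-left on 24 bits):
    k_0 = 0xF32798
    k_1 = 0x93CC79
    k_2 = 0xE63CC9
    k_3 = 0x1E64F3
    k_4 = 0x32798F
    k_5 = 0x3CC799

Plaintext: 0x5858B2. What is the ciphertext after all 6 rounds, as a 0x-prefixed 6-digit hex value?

0xE93D10

s_0 = plaintext = 0x5858B2
s_1 = Round(s_0, k_0) = 0x8B27BF
s_2 = Round(s_1, k_1) = 0x7BF8EA
s_3 = Round(s_2, k_2) = 0x8EAA88
s_4 = Round(s_3, k_3) = 0xA884FA
s_5 = Round(s_4, k_4) = 0x4FAE93
s_6 = Round(s_5, k_5) = 0xE93D10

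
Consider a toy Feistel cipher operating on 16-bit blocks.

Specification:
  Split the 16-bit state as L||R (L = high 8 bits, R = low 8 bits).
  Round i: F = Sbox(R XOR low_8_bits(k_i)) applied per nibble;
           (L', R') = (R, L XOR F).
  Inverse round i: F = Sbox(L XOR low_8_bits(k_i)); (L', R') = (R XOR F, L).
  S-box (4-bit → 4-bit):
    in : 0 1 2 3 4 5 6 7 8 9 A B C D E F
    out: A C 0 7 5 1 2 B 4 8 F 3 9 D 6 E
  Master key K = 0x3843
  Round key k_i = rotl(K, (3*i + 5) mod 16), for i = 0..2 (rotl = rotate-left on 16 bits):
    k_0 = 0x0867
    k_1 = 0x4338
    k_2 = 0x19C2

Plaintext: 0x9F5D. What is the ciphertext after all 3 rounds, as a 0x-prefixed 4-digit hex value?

s_0 = plaintext = 0x9F5D
s_1 = Round(s_0, k_0) = 0x5DE0
s_2 = Round(s_1, k_1) = 0xE089
s_3 = Round(s_2, k_2) = 0x89B3

0x89B3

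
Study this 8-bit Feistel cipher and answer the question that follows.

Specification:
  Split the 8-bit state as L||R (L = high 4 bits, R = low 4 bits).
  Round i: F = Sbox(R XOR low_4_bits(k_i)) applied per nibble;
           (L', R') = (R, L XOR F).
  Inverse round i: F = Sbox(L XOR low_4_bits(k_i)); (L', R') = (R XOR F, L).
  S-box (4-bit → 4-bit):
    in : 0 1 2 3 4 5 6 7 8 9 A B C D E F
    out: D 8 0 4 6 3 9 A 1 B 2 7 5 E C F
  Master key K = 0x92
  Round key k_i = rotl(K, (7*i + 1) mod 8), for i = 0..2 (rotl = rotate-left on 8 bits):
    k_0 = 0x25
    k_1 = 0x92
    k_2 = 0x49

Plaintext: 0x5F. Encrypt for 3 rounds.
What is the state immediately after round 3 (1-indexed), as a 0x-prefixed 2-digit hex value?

s_0 = plaintext = 0x5F
s_1 = Round(s_0, k_0) = 0xF7
s_2 = Round(s_1, k_1) = 0x7C
s_3 = Round(s_2, k_2) = 0xC4

0xC4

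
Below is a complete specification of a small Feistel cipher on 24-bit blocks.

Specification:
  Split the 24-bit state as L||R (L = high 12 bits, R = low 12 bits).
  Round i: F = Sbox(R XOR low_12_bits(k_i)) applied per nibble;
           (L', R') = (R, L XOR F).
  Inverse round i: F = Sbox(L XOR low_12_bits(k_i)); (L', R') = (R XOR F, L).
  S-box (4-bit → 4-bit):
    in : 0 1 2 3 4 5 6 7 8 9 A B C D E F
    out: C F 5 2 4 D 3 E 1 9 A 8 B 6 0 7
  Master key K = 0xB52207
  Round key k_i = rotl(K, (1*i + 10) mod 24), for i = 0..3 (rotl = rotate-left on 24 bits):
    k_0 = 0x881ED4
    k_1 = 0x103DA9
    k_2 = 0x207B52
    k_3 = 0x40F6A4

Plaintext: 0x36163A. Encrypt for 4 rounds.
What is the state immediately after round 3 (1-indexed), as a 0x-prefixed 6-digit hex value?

s_0 = plaintext = 0x36163A
s_1 = Round(s_0, k_0) = 0x63A261
s_2 = Round(s_1, k_1) = 0x26118B
s_3 = Round(s_2, k_2) = 0x18B808
s_4 = Round(s_3, k_3) = 0x808120

0x18B808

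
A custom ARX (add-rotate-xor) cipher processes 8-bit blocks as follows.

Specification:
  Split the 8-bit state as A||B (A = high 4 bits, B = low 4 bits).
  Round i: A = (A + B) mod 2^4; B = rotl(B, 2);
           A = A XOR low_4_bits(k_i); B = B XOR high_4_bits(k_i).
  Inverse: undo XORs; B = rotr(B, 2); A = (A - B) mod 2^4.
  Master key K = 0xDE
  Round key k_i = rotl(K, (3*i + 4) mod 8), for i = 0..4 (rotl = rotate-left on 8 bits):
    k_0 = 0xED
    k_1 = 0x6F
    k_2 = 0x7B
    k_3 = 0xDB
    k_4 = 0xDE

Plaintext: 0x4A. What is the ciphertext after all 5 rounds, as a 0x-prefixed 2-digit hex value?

s_0 = plaintext = 0x4A
s_1 = Round(s_0, k_0) = 0x34
s_2 = Round(s_1, k_1) = 0x87
s_3 = Round(s_2, k_2) = 0x4A
s_4 = Round(s_3, k_3) = 0x57
s_5 = Round(s_4, k_4) = 0x20

0x20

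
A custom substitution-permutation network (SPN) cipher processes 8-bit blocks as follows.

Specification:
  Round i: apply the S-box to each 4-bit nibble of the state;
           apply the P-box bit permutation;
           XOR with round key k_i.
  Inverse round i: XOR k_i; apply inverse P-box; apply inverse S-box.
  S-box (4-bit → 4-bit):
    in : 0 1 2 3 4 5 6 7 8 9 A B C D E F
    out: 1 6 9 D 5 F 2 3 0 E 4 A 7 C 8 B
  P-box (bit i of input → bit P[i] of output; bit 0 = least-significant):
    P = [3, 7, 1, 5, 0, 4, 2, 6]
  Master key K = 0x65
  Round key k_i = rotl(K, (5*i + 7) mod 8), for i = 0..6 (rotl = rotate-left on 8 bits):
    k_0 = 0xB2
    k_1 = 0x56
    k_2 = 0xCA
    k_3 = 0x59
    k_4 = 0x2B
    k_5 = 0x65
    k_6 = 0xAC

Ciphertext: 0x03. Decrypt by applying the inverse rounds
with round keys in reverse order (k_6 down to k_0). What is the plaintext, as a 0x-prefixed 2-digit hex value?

0x3B

s_0 = ciphertext = 0x03
s_1 = InvRound(s_0, k_6) = 0x45
s_2 = InvRound(s_1, k_5) = 0x8E
s_3 = InvRound(s_2, k_4) = 0x4B
s_4 = InvRound(s_3, k_3) = 0x6A
s_5 = InvRound(s_4, k_2) = 0x8B
s_6 = InvRound(s_5, k_1) = 0x57
s_7 = InvRound(s_6, k_0) = 0x3B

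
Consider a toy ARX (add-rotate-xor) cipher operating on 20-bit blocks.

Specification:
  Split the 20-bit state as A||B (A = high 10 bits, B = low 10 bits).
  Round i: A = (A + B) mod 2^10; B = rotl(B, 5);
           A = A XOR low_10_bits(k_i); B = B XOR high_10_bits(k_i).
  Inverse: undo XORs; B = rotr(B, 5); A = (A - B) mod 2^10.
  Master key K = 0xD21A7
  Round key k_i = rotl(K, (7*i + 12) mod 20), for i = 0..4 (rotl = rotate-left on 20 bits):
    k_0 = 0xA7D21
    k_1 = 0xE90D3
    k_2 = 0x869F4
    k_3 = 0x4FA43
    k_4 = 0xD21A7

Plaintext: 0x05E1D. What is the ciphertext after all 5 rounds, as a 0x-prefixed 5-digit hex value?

s_0 = plaintext = 0x05E1D
s_1 = Round(s_0, k_0) = 0xC552F
s_2 = Round(s_1, k_1) = 0x25E4D
s_3 = Round(s_2, k_2) = 0xC43A8
s_4 = Round(s_3, k_3) = 0x3EC23
s_5 = Round(s_4, k_4) = 0x2E729

0x2E729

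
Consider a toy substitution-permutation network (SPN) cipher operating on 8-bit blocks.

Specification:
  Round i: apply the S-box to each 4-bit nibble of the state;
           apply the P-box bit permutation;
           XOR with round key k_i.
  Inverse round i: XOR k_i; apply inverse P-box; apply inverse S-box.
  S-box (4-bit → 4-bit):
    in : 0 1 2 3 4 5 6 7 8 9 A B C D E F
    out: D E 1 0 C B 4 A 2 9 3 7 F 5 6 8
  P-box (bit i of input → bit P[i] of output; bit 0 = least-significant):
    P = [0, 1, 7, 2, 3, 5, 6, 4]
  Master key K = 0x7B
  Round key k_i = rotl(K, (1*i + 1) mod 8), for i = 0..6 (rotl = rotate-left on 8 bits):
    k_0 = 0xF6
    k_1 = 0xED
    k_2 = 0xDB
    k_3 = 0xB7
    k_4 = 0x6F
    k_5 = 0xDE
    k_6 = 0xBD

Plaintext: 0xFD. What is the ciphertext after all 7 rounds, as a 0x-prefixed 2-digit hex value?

0x07

s_0 = plaintext = 0xFD
s_1 = Round(s_0, k_0) = 0x67
s_2 = Round(s_1, k_1) = 0xAB
s_3 = Round(s_2, k_2) = 0x70
s_4 = Round(s_3, k_3) = 0x02
s_5 = Round(s_4, k_4) = 0x36
s_6 = Round(s_5, k_5) = 0x5E
s_7 = Round(s_6, k_6) = 0x07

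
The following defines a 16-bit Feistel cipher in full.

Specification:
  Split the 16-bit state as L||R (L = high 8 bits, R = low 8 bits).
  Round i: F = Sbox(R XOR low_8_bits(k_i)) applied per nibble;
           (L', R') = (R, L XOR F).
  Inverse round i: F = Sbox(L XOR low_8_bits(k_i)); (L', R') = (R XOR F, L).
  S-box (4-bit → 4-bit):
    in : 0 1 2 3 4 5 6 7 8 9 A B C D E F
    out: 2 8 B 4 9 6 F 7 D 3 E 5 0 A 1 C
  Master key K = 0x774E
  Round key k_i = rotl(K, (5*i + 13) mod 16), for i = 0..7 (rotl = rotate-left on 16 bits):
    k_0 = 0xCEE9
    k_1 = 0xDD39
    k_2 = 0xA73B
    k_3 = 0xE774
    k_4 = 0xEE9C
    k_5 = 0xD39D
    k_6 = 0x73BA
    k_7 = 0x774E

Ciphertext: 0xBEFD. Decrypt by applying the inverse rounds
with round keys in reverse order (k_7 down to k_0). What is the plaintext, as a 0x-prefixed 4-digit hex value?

0x8DC0

s_0 = ciphertext = 0xBEFD
s_1 = InvRound(s_0, k_7) = 0x3FBE
s_2 = InvRound(s_1, k_6) = 0x683F
s_3 = InvRound(s_2, k_5) = 0xF968
s_4 = InvRound(s_3, k_4) = 0x9EF9
s_5 = InvRound(s_4, k_3) = 0xE79E
s_6 = InvRound(s_5, k_2) = 0x3EE7
s_7 = InvRound(s_6, k_1) = 0xC03E
s_8 = InvRound(s_7, k_0) = 0x8DC0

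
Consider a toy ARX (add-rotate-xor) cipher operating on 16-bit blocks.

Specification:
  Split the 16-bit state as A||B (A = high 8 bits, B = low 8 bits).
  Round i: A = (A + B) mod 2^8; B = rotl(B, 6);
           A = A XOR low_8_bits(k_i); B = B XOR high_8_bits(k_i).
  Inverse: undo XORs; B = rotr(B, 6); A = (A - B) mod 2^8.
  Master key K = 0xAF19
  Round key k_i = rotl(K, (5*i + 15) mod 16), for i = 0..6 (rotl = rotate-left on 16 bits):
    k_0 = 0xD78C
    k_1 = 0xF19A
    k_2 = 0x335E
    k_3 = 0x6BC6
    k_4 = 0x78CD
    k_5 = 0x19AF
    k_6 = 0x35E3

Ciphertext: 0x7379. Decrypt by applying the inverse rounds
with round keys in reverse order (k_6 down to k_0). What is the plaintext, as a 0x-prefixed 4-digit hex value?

0xB684

s_0 = ciphertext = 0x7379
s_1 = InvRound(s_0, k_6) = 0x5F31
s_2 = InvRound(s_1, k_5) = 0x50A0
s_3 = InvRound(s_2, k_4) = 0x3A63
s_4 = InvRound(s_3, k_3) = 0xDC20
s_5 = InvRound(s_4, k_2) = 0x364C
s_6 = InvRound(s_5, k_1) = 0xB6F6
s_7 = InvRound(s_6, k_0) = 0xB684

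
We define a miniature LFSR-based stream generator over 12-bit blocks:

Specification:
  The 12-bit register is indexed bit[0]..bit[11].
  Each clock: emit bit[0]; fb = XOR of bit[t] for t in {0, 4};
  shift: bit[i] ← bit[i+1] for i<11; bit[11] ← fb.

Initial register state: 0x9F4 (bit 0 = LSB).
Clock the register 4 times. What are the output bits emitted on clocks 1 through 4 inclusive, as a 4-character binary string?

reg_0 = 0x9F4
clock 1: out=0, reg = 0xCFA
clock 2: out=0, reg = 0xE7D
clock 3: out=1, reg = 0x73E
clock 4: out=0, reg = 0xB9F

0010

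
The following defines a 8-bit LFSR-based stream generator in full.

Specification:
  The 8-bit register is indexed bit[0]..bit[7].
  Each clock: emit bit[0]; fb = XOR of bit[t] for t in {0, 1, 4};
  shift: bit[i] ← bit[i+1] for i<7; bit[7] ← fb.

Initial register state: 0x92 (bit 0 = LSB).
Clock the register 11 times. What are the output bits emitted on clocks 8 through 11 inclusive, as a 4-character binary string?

1010

reg_0 = 0x92
clock 1: out=0, reg = 0x49
clock 2: out=1, reg = 0xA4
clock 3: out=0, reg = 0x52
clock 4: out=0, reg = 0x29
clock 5: out=1, reg = 0x94
clock 6: out=0, reg = 0xCA
clock 7: out=0, reg = 0xE5
clock 8: out=1, reg = 0xF2
clock 9: out=0, reg = 0x79
clock 10: out=1, reg = 0x3C
clock 11: out=0, reg = 0x9E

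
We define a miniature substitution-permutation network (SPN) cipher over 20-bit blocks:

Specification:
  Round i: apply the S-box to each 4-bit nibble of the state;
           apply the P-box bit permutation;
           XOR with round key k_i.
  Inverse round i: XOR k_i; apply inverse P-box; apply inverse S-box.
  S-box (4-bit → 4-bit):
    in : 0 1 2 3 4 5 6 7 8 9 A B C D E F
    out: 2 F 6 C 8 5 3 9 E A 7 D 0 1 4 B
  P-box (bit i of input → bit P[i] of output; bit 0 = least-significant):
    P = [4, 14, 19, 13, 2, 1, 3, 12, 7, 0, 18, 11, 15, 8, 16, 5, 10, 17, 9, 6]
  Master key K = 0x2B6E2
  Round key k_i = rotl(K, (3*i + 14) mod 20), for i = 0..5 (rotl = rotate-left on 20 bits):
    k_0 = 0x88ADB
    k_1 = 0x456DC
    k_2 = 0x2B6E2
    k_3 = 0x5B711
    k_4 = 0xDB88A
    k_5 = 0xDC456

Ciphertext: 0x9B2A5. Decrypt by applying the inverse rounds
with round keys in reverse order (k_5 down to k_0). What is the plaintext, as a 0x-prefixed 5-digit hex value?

0x82DB0

s_0 = ciphertext = 0x9B2A5
s_1 = InvRound(s_0, k_5) = 0xB4A9F
s_2 = InvRound(s_1, k_4) = 0x2D27F
s_3 = InvRound(s_2, k_3) = 0xF8EA9
s_4 = InvRound(s_3, k_2) = 0x4E883
s_5 = InvRound(s_4, k_1) = 0xBD917
s_6 = InvRound(s_5, k_0) = 0x82DB0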